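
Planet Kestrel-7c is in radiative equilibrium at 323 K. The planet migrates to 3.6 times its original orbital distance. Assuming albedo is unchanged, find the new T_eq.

T_eq ≈ 170 K

T_eq ∝ L^(1/4) · d^(−1/2).
T′ = 323 / 3.6^(1/2) = 170 K.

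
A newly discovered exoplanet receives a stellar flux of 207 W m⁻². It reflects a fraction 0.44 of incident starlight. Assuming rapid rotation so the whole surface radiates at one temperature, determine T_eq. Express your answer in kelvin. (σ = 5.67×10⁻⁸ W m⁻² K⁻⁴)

Energy balance: absorbed = emitted ⇒ πR²·S(1−A) = 4πR²·σT_eq⁴, so T_eq⁴ = S(1−A)/(4σ).
T_eq = [207 × 0.56 / (4 × 5.67×10⁻⁸)]^(1/4) = (5.11×10⁸)^(1/4) = 150 K.

T_eq ≈ 150 K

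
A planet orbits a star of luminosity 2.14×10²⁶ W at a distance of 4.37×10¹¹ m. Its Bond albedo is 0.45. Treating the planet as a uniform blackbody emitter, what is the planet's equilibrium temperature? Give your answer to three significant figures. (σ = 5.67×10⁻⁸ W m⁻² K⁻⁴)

Flux: S = L/(4πd²) = 2.14×10²⁶/(4π×(4.37×10¹¹)²) = 89.2 W m⁻².
Energy balance: absorbed = emitted ⇒ πR²·S(1−A) = 4πR²·σT_eq⁴, so T_eq⁴ = S(1−A)/(4σ).
T_eq = [89.2 × 0.55 / (4 × 5.67×10⁻⁸)]^(1/4) = (2.16×10⁸)^(1/4) = 121 K.

T_eq ≈ 121 K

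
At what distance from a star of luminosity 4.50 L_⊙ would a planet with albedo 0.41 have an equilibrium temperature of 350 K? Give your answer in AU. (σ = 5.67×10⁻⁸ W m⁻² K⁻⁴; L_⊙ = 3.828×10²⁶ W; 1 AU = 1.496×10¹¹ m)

d ≈ 1.03 AU

L = 4.50 × 3.828×10²⁶ = 1.72×10²⁷ W.
From T_eq⁴ = L(1−A)/(16πσd²): d = √[L(1−A)/(16πσT_eq⁴)].
d = √[1.72×10²⁷ × 0.59 / (16π × 5.67×10⁻⁸ × (350)⁴)] = 1.54×10¹¹ m = 1.03 AU.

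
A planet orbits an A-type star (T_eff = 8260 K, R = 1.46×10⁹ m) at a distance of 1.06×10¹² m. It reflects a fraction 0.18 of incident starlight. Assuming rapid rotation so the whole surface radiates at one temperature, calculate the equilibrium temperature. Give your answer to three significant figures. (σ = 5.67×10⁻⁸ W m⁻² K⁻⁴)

T_eq ≈ 206 K

L = 4πR_⋆²σT_⋆⁴ = 4π(1.46×10⁹)² × 5.67×10⁻⁸ × (8260)⁴ = 7.07×10²⁷ W.
S = L/(4πd²) = 501 W m⁻².
Energy balance: absorbed = emitted ⇒ πR²·S(1−A) = 4πR²·σT_eq⁴, so T_eq⁴ = S(1−A)/(4σ).
T_eq = [501 × 0.82 / (4 × 5.67×10⁻⁸)]^(1/4) = (1.81×10⁹)^(1/4) = 206 K.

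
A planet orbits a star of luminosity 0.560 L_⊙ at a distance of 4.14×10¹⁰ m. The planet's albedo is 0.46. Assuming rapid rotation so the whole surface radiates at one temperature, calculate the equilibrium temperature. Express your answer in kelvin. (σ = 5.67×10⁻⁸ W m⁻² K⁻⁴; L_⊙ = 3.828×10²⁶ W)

L = 0.560 × 3.828×10²⁶ = 2.14×10²⁶ W.
Flux: S = L/(4πd²) = 2.14×10²⁶/(4π×(4.14×10¹⁰)²) = 9950 W m⁻².
Energy balance: absorbed = emitted ⇒ πR²·S(1−A) = 4πR²·σT_eq⁴, so T_eq⁴ = S(1−A)/(4σ).
T_eq = [9950 × 0.54 / (4 × 5.67×10⁻⁸)]^(1/4) = (2.37×10¹⁰)^(1/4) = 392 K.

T_eq ≈ 392 K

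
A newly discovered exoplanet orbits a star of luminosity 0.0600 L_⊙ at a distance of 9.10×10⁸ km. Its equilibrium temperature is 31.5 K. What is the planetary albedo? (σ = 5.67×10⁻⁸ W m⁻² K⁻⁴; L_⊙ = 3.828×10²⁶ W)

A ≈ 0.90

d = 9.10×10⁸ km = 9.10×10¹¹ m.
L = 0.0600 × 3.828×10²⁶ = 2.30×10²⁵ W.
Flux: S = L/(4πd²) = 2.30×10²⁵/(4π×(9.10×10¹¹)²) = 2.21 W m⁻².
From T_eq⁴ = S(1−A)/(4σ): 1−A = 4σT_eq⁴/S.
1−A = 4 × 5.67×10⁻⁸ × (31.5)⁴ / 2.21 = 0.101.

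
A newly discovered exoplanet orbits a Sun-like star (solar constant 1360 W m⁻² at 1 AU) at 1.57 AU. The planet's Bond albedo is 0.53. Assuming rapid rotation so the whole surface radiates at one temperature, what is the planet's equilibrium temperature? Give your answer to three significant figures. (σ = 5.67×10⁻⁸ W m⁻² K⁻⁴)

Flux at 1.57 AU: S = 1360/1.57² = 552 W m⁻².
Energy balance: absorbed = emitted ⇒ πR²·S(1−A) = 4πR²·σT_eq⁴, so T_eq⁴ = S(1−A)/(4σ).
T_eq = [552 × 0.47 / (4 × 5.67×10⁻⁸)]^(1/4) = (1.14×10⁹)^(1/4) = 184 K.

T_eq ≈ 184 K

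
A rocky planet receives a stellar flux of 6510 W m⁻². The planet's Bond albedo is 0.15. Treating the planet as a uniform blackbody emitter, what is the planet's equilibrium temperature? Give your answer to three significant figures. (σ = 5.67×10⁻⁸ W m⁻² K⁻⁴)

T_eq ≈ 395 K

Energy balance: absorbed = emitted ⇒ πR²·S(1−A) = 4πR²·σT_eq⁴, so T_eq⁴ = S(1−A)/(4σ).
T_eq = [6510 × 0.85 / (4 × 5.67×10⁻⁸)]^(1/4) = (2.44×10¹⁰)^(1/4) = 395 K.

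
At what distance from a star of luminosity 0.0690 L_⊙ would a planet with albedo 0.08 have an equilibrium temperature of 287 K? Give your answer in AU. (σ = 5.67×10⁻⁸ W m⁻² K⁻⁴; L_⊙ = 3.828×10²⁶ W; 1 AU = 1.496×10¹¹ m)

L = 0.0690 × 3.828×10²⁶ = 2.64×10²⁵ W.
From T_eq⁴ = L(1−A)/(16πσd²): d = √[L(1−A)/(16πσT_eq⁴)].
d = √[2.64×10²⁵ × 0.92 / (16π × 5.67×10⁻⁸ × (287)⁴)] = 3.54×10¹⁰ m = 0.237 AU.

d ≈ 0.237 AU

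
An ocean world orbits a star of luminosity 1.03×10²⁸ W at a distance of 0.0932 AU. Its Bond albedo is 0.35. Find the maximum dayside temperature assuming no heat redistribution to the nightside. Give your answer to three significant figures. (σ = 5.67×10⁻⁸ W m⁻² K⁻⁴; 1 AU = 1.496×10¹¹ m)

T_ss ≈ 2640 K

d = 0.0932 AU = 1.39×10¹⁰ m.
Flux: S = L/(4πd²) = 1.03×10²⁸/(4π×(1.39×10¹⁰)²) = 4.22×10⁶ W m⁻².
With no redistribution each surface element balances locally: S(1−A) = σT⁴.
T = [4.22×10⁶ × 0.65 / 5.67×10⁻⁸]^(1/4) = (4.83×10¹³)^(1/4) = 2640 K.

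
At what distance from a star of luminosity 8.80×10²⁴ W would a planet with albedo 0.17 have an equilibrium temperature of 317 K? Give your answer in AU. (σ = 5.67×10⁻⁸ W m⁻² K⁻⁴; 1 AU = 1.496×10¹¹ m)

d ≈ 0.106 AU

From T_eq⁴ = L(1−A)/(16πσd²): d = √[L(1−A)/(16πσT_eq⁴)].
d = √[8.80×10²⁴ × 0.83 / (16π × 5.67×10⁻⁸ × (317)⁴)] = 1.59×10¹⁰ m = 0.106 AU.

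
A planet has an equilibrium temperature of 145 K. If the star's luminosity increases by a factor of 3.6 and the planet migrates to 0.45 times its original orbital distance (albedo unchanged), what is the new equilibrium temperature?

T_eq ∝ L^(1/4) · d^(−1/2).
T′ = 145 × 3.6^(1/4) / 0.45^(1/2) = 298 K.

T_eq ≈ 298 K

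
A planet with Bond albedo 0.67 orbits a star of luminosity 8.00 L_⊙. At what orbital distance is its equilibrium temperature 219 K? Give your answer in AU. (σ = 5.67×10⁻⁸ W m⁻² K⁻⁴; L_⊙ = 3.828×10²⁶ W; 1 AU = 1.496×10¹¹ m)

d ≈ 2.62 AU

L = 8.00 × 3.828×10²⁶ = 3.06×10²⁷ W.
From T_eq⁴ = L(1−A)/(16πσd²): d = √[L(1−A)/(16πσT_eq⁴)].
d = √[3.06×10²⁷ × 0.33 / (16π × 5.67×10⁻⁸ × (219)⁴)] = 3.93×10¹¹ m = 2.62 AU.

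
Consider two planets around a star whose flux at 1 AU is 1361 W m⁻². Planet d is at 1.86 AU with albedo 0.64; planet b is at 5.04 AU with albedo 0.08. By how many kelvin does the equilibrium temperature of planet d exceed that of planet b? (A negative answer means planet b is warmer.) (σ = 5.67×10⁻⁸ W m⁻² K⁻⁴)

ΔT ≈ 36.7 K

T_eq = [S₀(1−A)/(4σd²)]^(1/4), so T ∝ (1−A)^(1/4) / √d.
T₁ = [1361×0.36/(4×5.67×10⁻⁸×1.86²)]^(1/4) = 158.08 K.
T₂ = [1361×0.92/(4×5.67×10⁻⁸×5.04²)]^(1/4) = 121.42 K.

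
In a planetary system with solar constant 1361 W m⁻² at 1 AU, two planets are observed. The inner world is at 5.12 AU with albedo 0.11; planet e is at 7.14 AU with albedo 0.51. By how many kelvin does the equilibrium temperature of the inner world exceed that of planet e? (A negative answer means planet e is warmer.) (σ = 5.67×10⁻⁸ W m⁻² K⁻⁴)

T_eq = [S₀(1−A)/(4σd²)]^(1/4), so T ∝ (1−A)^(1/4) / √d.
T₁ = [1361×0.89/(4×5.67×10⁻⁸×5.12²)]^(1/4) = 119.47 K.
T₂ = [1361×0.49/(4×5.67×10⁻⁸×7.14²)]^(1/4) = 87.15 K.

ΔT ≈ 32.3 K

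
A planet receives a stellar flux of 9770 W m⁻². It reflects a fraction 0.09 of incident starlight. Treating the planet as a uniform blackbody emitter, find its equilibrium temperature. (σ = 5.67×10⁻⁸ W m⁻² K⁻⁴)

Energy balance: absorbed = emitted ⇒ πR²·S(1−A) = 4πR²·σT_eq⁴, so T_eq⁴ = S(1−A)/(4σ).
T_eq = [9770 × 0.91 / (4 × 5.67×10⁻⁸)]^(1/4) = (3.92×10¹⁰)^(1/4) = 445 K.

T_eq ≈ 445 K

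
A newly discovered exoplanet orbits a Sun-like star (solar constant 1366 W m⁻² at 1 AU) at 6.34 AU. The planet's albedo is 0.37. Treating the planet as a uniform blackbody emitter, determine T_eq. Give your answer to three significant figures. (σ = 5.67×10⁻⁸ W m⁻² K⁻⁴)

T_eq ≈ 98.6 K

Flux at 6.34 AU: S = 1366/6.34² = 34.0 W m⁻².
Energy balance: absorbed = emitted ⇒ πR²·S(1−A) = 4πR²·σT_eq⁴, so T_eq⁴ = S(1−A)/(4σ).
T_eq = [34.0 × 0.63 / (4 × 5.67×10⁻⁸)]^(1/4) = (9.44×10⁷)^(1/4) = 98.6 K.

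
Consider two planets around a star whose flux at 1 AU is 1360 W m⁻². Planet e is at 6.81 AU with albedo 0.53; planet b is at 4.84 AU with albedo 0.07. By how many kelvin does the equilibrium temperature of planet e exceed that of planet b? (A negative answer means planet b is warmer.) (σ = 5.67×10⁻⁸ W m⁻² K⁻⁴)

T_eq = [S₀(1−A)/(4σd²)]^(1/4), so T ∝ (1−A)^(1/4) / √d.
T₁ = [1360×0.47/(4×5.67×10⁻⁸×6.81²)]^(1/4) = 88.29 K.
T₂ = [1360×0.93/(4×5.67×10⁻⁸×4.84²)]^(1/4) = 124.21 K.

ΔT ≈ -35.9 K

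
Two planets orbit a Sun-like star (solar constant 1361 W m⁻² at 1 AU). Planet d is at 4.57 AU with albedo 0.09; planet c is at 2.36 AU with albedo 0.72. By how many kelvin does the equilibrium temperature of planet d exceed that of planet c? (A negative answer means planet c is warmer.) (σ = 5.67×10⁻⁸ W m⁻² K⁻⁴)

ΔT ≈ -4.6 K

T_eq = [S₀(1−A)/(4σd²)]^(1/4), so T ∝ (1−A)^(1/4) / √d.
T₁ = [1361×0.91/(4×5.67×10⁻⁸×4.57²)]^(1/4) = 127.16 K.
T₂ = [1361×0.28/(4×5.67×10⁻⁸×2.36²)]^(1/4) = 131.79 K.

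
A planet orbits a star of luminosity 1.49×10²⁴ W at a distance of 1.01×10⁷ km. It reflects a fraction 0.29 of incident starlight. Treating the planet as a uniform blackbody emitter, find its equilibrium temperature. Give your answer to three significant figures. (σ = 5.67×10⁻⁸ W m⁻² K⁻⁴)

T_eq ≈ 246 K

d = 1.01×10⁷ km = 1.01×10¹⁰ m.
Flux: S = L/(4πd²) = 1.49×10²⁴/(4π×(1.01×10¹⁰)²) = 1160 W m⁻².
Energy balance: absorbed = emitted ⇒ πR²·S(1−A) = 4πR²·σT_eq⁴, so T_eq⁴ = S(1−A)/(4σ).
T_eq = [1160 × 0.71 / (4 × 5.67×10⁻⁸)]^(1/4) = (3.64×10⁹)^(1/4) = 246 K.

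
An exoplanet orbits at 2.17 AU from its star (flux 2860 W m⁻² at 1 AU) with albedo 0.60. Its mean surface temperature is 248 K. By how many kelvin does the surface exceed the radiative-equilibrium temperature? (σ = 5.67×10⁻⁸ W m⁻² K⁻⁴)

S = 2860/2.17² = 607.4 W m⁻².
T_eq = [S(1−A)/(4σ)]^(1/4) = [607.4×0.40/(4×5.67×10⁻⁸)]^(1/4) = 180.9 K.
ΔT = T_surf − T_eq = 248 − 180.9.

ΔT ≈ 67.1 K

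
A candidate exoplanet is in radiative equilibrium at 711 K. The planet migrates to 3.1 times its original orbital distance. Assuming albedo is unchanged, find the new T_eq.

T_eq ≈ 404 K

T_eq ∝ L^(1/4) · d^(−1/2).
T′ = 711 / 3.1^(1/2) = 404 K.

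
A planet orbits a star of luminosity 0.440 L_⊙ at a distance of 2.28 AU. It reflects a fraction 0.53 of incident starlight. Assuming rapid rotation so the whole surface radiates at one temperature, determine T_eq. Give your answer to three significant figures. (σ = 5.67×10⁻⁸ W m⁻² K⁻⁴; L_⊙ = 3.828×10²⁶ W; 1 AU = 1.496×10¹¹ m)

T_eq ≈ 124 K

d = 2.28 AU = 3.41×10¹¹ m.
L = 0.440 × 3.828×10²⁶ = 1.68×10²⁶ W.
Flux: S = L/(4πd²) = 1.68×10²⁶/(4π×(3.41×10¹¹)²) = 115 W m⁻².
Energy balance: absorbed = emitted ⇒ πR²·S(1−A) = 4πR²·σT_eq⁴, so T_eq⁴ = S(1−A)/(4σ).
T_eq = [115 × 0.47 / (4 × 5.67×10⁻⁸)]^(1/4) = (2.39×10⁸)^(1/4) = 124 K.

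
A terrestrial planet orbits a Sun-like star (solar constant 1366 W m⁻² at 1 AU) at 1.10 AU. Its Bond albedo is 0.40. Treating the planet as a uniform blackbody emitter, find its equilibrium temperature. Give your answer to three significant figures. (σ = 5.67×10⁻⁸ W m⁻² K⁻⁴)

Flux at 1.10 AU: S = 1366/1.10² = 1130 W m⁻².
Energy balance: absorbed = emitted ⇒ πR²·S(1−A) = 4πR²·σT_eq⁴, so T_eq⁴ = S(1−A)/(4σ).
T_eq = [1130 × 0.60 / (4 × 5.67×10⁻⁸)]^(1/4) = (2.99×10⁹)^(1/4) = 234 K.

T_eq ≈ 234 K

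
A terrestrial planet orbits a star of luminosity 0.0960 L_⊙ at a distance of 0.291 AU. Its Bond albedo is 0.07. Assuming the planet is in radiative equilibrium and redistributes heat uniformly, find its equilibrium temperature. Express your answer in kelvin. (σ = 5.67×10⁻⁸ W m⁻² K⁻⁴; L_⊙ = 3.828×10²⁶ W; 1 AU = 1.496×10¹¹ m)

d = 0.291 AU = 4.35×10¹⁰ m.
L = 0.0960 × 3.828×10²⁶ = 3.67×10²⁵ W.
Flux: S = L/(4πd²) = 3.67×10²⁵/(4π×(4.35×10¹⁰)²) = 1540 W m⁻².
Energy balance: absorbed = emitted ⇒ πR²·S(1−A) = 4πR²·σT_eq⁴, so T_eq⁴ = S(1−A)/(4σ).
T_eq = [1540 × 0.93 / (4 × 5.67×10⁻⁸)]^(1/4) = (6.33×10⁹)^(1/4) = 282 K.

T_eq ≈ 282 K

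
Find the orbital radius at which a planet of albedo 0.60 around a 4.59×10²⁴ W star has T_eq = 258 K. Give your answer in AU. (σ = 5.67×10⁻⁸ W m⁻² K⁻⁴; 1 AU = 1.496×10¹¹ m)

From T_eq⁴ = L(1−A)/(16πσd²): d = √[L(1−A)/(16πσT_eq⁴)].
d = √[4.59×10²⁴ × 0.40 / (16π × 5.67×10⁻⁸ × (258)⁴)] = 1.21×10¹⁰ m = 0.0806 AU.

d ≈ 0.0806 AU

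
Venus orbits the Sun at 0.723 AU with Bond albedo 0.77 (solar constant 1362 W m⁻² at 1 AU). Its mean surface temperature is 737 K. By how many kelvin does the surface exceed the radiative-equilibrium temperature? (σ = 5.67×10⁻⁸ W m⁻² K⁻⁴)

ΔT ≈ 510.3 K

S = 1362/0.723² = 2606 W m⁻².
T_eq = [S(1−A)/(4σ)]^(1/4) = [2606×0.23/(4×5.67×10⁻⁸)]^(1/4) = 226.7 K.
ΔT = T_surf − T_eq = 737 − 226.7.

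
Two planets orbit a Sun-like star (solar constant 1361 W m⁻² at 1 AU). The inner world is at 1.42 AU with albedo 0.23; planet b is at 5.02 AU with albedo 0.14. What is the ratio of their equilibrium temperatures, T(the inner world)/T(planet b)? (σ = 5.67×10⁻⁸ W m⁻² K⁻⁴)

T_eq = [S₀(1−A)/(4σd²)]^(1/4), so T ∝ (1−A)^(1/4) / √d.
T₁ = [1361×0.77/(4×5.67×10⁻⁸×1.42²)]^(1/4) = 218.79 K.
T₂ = [1361×0.86/(4×5.67×10⁻⁸×5.02²)]^(1/4) = 119.63 K.

T₁/T₂ ≈ 1.829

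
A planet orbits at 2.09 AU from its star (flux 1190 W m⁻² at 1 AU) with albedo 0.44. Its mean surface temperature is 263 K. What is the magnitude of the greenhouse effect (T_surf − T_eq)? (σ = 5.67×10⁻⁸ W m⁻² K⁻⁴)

S = 1190/2.09² = 272.4 W m⁻².
T_eq = [S(1−A)/(4σ)]^(1/4) = [272.4×0.56/(4×5.67×10⁻⁸)]^(1/4) = 161.0 K.
ΔT = T_surf − T_eq = 263 − 161.0.

ΔT ≈ 102.0 K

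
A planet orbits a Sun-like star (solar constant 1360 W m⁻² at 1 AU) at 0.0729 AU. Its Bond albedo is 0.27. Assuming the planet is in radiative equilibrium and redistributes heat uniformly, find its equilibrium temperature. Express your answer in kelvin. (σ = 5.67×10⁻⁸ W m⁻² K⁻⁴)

Flux at 0.0729 AU: S = 1360/0.0729² = 2.56×10⁵ W m⁻².
Energy balance: absorbed = emitted ⇒ πR²·S(1−A) = 4πR²·σT_eq⁴, so T_eq⁴ = S(1−A)/(4σ).
T_eq = [2.56×10⁵ × 0.73 / (4 × 5.67×10⁻⁸)]^(1/4) = (8.24×10¹¹)^(1/4) = 953 K.

T_eq ≈ 953 K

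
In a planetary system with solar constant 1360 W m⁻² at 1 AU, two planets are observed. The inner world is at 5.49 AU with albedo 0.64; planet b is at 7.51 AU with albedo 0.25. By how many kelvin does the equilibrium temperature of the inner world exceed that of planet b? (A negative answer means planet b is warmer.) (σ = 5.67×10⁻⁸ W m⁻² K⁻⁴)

ΔT ≈ -2.5 K

T_eq = [S₀(1−A)/(4σd²)]^(1/4), so T ∝ (1−A)^(1/4) / √d.
T₁ = [1360×0.36/(4×5.67×10⁻⁸×5.49²)]^(1/4) = 91.99 K.
T₂ = [1360×0.75/(4×5.67×10⁻⁸×7.51²)]^(1/4) = 94.50 K.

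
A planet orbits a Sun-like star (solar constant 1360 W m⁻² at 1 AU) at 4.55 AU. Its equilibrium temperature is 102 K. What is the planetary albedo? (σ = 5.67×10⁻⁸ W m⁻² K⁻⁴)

Flux at 4.55 AU: S = 1360/4.55² = 65.7 W m⁻².
From T_eq⁴ = S(1−A)/(4σ): 1−A = 4σT_eq⁴/S.
1−A = 4 × 5.67×10⁻⁸ × (102)⁴ / 65.7 = 0.374.

A ≈ 0.63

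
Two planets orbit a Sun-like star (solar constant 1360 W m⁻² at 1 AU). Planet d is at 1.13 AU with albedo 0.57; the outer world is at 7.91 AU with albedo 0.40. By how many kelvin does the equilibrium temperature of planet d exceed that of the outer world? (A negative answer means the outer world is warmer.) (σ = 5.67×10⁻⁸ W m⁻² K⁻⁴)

T_eq = [S₀(1−A)/(4σd²)]^(1/4), so T ∝ (1−A)^(1/4) / √d.
T₁ = [1360×0.43/(4×5.67×10⁻⁸×1.13²)]^(1/4) = 211.98 K.
T₂ = [1360×0.60/(4×5.67×10⁻⁸×7.91²)]^(1/4) = 87.08 K.

ΔT ≈ 124.9 K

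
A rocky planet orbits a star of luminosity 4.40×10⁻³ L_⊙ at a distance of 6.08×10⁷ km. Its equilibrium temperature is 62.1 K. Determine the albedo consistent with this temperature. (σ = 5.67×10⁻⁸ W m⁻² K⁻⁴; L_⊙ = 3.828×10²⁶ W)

d = 6.08×10⁷ km = 6.08×10¹⁰ m.
L = 4.40×10⁻³ × 3.828×10²⁶ = 1.68×10²⁴ W.
Flux: S = L/(4πd²) = 1.68×10²⁴/(4π×(6.08×10¹⁰)²) = 36.3 W m⁻².
From T_eq⁴ = S(1−A)/(4σ): 1−A = 4σT_eq⁴/S.
1−A = 4 × 5.67×10⁻⁸ × (62.1)⁴ / 36.3 = 0.093.

A ≈ 0.91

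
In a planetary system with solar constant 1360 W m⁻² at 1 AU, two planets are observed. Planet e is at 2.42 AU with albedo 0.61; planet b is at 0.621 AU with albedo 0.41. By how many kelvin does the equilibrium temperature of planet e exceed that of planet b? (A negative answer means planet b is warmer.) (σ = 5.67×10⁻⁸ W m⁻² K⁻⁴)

ΔT ≈ -168.1 K

T_eq = [S₀(1−A)/(4σd²)]^(1/4), so T ∝ (1−A)^(1/4) / √d.
T₁ = [1360×0.39/(4×5.67×10⁻⁸×2.42²)]^(1/4) = 141.36 K.
T₂ = [1360×0.59/(4×5.67×10⁻⁸×0.621²)]^(1/4) = 309.49 K.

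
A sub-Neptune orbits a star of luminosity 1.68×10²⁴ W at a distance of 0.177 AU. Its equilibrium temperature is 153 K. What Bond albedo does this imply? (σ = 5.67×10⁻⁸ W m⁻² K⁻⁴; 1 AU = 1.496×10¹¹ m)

d = 0.177 AU = 2.65×10¹⁰ m.
Flux: S = L/(4πd²) = 1.68×10²⁴/(4π×(2.65×10¹⁰)²) = 191 W m⁻².
From T_eq⁴ = S(1−A)/(4σ): 1−A = 4σT_eq⁴/S.
1−A = 4 × 5.67×10⁻⁸ × (153)⁴ / 191 = 0.652.

A ≈ 0.35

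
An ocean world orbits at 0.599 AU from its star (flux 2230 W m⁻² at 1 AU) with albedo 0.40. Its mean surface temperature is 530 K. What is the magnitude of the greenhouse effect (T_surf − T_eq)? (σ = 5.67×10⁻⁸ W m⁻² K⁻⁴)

ΔT ≈ 171.9 K

S = 2230/0.599² = 6215 W m⁻².
T_eq = [S(1−A)/(4σ)]^(1/4) = [6215×0.60/(4×5.67×10⁻⁸)]^(1/4) = 358.1 K.
ΔT = T_surf − T_eq = 530 − 358.1.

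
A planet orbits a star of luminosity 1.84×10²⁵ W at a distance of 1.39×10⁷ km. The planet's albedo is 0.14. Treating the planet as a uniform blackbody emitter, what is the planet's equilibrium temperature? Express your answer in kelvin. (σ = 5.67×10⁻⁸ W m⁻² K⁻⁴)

d = 1.39×10⁷ km = 1.39×10¹⁰ m.
Flux: S = L/(4πd²) = 1.84×10²⁵/(4π×(1.39×10¹⁰)²) = 7580 W m⁻².
Energy balance: absorbed = emitted ⇒ πR²·S(1−A) = 4πR²·σT_eq⁴, so T_eq⁴ = S(1−A)/(4σ).
T_eq = [7580 × 0.86 / (4 × 5.67×10⁻⁸)]^(1/4) = (2.87×10¹⁰)^(1/4) = 412 K.

T_eq ≈ 412 K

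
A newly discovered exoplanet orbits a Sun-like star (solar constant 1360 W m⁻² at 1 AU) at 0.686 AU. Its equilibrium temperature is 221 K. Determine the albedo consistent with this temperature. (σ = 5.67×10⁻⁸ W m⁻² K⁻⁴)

A ≈ 0.81

Flux at 0.686 AU: S = 1360/0.686² = 2890 W m⁻².
From T_eq⁴ = S(1−A)/(4σ): 1−A = 4σT_eq⁴/S.
1−A = 4 × 5.67×10⁻⁸ × (221)⁴ / 2890 = 0.187.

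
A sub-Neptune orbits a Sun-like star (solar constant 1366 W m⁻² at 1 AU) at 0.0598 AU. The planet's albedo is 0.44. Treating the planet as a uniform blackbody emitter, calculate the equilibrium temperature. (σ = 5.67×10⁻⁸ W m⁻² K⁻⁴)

Flux at 0.0598 AU: S = 1366/0.0598² = 3.82×10⁵ W m⁻².
Energy balance: absorbed = emitted ⇒ πR²·S(1−A) = 4πR²·σT_eq⁴, so T_eq⁴ = S(1−A)/(4σ).
T_eq = [3.82×10⁵ × 0.56 / (4 × 5.67×10⁻⁸)]^(1/4) = (9.43×10¹¹)^(1/4) = 985 K.

T_eq ≈ 985 K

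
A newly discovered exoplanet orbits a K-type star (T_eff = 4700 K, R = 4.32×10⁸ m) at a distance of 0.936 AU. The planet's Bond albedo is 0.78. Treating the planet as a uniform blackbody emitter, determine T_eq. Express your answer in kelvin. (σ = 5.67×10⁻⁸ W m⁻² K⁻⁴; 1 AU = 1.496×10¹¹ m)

d = 0.936 AU = 1.40×10¹¹ m.
L = 4πR_⋆²σT_⋆⁴ = 4π(4.32×10⁸)² × 5.67×10⁻⁸ × (4700)⁴ = 6.49×10²⁵ W.
S = L/(4πd²) = 263 W m⁻².
Energy balance: absorbed = emitted ⇒ πR²·S(1−A) = 4πR²·σT_eq⁴, so T_eq⁴ = S(1−A)/(4σ).
T_eq = [263 × 0.22 / (4 × 5.67×10⁻⁸)]^(1/4) = (2.55×10⁸)^(1/4) = 126 K.

T_eq ≈ 126 K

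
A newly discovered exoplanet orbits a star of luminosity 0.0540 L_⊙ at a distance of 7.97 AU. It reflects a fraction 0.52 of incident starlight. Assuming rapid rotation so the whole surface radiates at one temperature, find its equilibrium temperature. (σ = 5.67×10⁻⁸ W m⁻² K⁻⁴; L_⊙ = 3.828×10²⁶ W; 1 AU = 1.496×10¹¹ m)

T_eq ≈ 39.6 K

d = 7.97 AU = 1.19×10¹² m.
L = 0.0540 × 3.828×10²⁶ = 2.07×10²⁵ W.
Flux: S = L/(4πd²) = 2.07×10²⁵/(4π×(1.19×10¹²)²) = 1.16 W m⁻².
Energy balance: absorbed = emitted ⇒ πR²·S(1−A) = 4πR²·σT_eq⁴, so T_eq⁴ = S(1−A)/(4σ).
T_eq = [1.16 × 0.48 / (4 × 5.67×10⁻⁸)]^(1/4) = (2.45×10⁶)^(1/4) = 39.6 K.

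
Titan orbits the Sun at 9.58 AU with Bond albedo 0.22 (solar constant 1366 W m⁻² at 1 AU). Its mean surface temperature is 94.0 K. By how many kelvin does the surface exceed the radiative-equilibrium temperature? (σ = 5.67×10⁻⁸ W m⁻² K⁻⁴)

ΔT ≈ 9.4 K

S = 1366/9.58² = 14.88 W m⁻².
T_eq = [S(1−A)/(4σ)]^(1/4) = [14.88×0.78/(4×5.67×10⁻⁸)]^(1/4) = 84.6 K.
ΔT = T_surf − T_eq = 94 − 84.6.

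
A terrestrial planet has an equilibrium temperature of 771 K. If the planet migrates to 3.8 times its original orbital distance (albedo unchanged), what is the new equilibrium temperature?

T_eq ≈ 396 K

T_eq ∝ L^(1/4) · d^(−1/2).
T′ = 771 / 3.8^(1/2) = 396 K.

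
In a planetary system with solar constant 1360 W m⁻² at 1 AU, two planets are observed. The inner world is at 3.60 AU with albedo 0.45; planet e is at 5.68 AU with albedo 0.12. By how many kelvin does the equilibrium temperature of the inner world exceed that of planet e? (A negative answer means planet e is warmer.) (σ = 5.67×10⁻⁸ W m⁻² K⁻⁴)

ΔT ≈ 13.2 K

T_eq = [S₀(1−A)/(4σd²)]^(1/4), so T ∝ (1−A)^(1/4) / √d.
T₁ = [1360×0.55/(4×5.67×10⁻⁸×3.60²)]^(1/4) = 126.30 K.
T₂ = [1360×0.88/(4×5.67×10⁻⁸×5.68²)]^(1/4) = 113.09 K.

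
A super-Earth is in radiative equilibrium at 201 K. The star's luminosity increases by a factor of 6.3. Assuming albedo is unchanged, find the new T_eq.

T_eq ≈ 318 K

T_eq ∝ L^(1/4) · d^(−1/2).
T′ = 201 × 6.3^(1/4) = 318 K.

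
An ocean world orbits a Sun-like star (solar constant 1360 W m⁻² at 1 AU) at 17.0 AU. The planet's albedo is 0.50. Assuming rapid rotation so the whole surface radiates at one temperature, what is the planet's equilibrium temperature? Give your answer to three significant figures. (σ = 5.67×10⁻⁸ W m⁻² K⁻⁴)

Flux at 17.0 AU: S = 1360/17.0² = 4.71 W m⁻².
Energy balance: absorbed = emitted ⇒ πR²·S(1−A) = 4πR²·σT_eq⁴, so T_eq⁴ = S(1−A)/(4σ).
T_eq = [4.71 × 0.50 / (4 × 5.67×10⁻⁸)]^(1/4) = (1.04×10⁷)^(1/4) = 56.8 K.

T_eq ≈ 56.8 K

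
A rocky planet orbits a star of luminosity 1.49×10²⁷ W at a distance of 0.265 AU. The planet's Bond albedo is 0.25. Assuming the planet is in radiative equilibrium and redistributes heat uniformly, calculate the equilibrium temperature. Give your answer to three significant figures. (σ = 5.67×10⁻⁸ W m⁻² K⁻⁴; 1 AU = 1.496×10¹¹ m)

d = 0.265 AU = 3.96×10¹⁰ m.
Flux: S = L/(4πd²) = 1.49×10²⁷/(4π×(3.96×10¹⁰)²) = 7.54×10⁴ W m⁻².
Energy balance: absorbed = emitted ⇒ πR²·S(1−A) = 4πR²·σT_eq⁴, so T_eq⁴ = S(1−A)/(4σ).
T_eq = [7.54×10⁴ × 0.75 / (4 × 5.67×10⁻⁸)]^(1/4) = (2.49×10¹¹)^(1/4) = 707 K.

T_eq ≈ 707 K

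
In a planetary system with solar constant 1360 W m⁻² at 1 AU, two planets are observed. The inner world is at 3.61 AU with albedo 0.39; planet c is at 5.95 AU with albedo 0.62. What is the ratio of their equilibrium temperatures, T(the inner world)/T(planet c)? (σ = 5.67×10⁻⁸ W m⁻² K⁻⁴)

T₁/T₂ ≈ 1.445

T_eq = [S₀(1−A)/(4σd²)]^(1/4), so T ∝ (1−A)^(1/4) / √d.
T₁ = [1360×0.61/(4×5.67×10⁻⁸×3.61²)]^(1/4) = 129.44 K.
T₂ = [1360×0.38/(4×5.67×10⁻⁸×5.95²)]^(1/4) = 89.57 K.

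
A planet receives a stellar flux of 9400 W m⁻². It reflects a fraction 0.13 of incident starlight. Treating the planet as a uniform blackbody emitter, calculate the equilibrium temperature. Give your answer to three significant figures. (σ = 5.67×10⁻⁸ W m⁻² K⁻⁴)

T_eq ≈ 436 K

Energy balance: absorbed = emitted ⇒ πR²·S(1−A) = 4πR²·σT_eq⁴, so T_eq⁴ = S(1−A)/(4σ).
T_eq = [9400 × 0.87 / (4 × 5.67×10⁻⁸)]^(1/4) = (3.61×10¹⁰)^(1/4) = 436 K.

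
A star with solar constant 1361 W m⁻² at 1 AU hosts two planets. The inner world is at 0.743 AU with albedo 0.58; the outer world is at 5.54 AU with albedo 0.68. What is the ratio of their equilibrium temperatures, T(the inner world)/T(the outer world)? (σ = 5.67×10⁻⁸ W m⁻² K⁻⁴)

T_eq = [S₀(1−A)/(4σd²)]^(1/4), so T ∝ (1−A)^(1/4) / √d.
T₁ = [1361×0.42/(4×5.67×10⁻⁸×0.743²)]^(1/4) = 259.94 K.
T₂ = [1361×0.32/(4×5.67×10⁻⁸×5.54²)]^(1/4) = 88.94 K.

T₁/T₂ ≈ 2.923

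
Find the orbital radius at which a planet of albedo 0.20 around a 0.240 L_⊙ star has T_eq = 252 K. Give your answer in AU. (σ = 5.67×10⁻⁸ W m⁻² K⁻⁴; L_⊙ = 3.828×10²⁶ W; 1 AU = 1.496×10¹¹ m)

L = 0.240 × 3.828×10²⁶ = 9.19×10²⁵ W.
From T_eq⁴ = L(1−A)/(16πσd²): d = √[L(1−A)/(16πσT_eq⁴)].
d = √[9.19×10²⁵ × 0.80 / (16π × 5.67×10⁻⁸ × (252)⁴)] = 8.00×10¹⁰ m = 0.535 AU.

d ≈ 0.535 AU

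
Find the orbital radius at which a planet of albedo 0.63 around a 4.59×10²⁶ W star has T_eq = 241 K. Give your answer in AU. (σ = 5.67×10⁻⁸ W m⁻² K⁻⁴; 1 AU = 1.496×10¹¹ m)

d ≈ 0.888 AU

From T_eq⁴ = L(1−A)/(16πσd²): d = √[L(1−A)/(16πσT_eq⁴)].
d = √[4.59×10²⁶ × 0.37 / (16π × 5.67×10⁻⁸ × (241)⁴)] = 1.33×10¹¹ m = 0.888 AU.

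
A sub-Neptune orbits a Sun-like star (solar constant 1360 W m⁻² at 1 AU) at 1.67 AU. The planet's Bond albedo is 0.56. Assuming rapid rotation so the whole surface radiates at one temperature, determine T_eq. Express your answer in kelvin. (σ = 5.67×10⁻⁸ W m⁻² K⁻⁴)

T_eq ≈ 175 K

Flux at 1.67 AU: S = 1360/1.67² = 488 W m⁻².
Energy balance: absorbed = emitted ⇒ πR²·S(1−A) = 4πR²·σT_eq⁴, so T_eq⁴ = S(1−A)/(4σ).
T_eq = [488 × 0.44 / (4 × 5.67×10⁻⁸)]^(1/4) = (9.46×10⁸)^(1/4) = 175 K.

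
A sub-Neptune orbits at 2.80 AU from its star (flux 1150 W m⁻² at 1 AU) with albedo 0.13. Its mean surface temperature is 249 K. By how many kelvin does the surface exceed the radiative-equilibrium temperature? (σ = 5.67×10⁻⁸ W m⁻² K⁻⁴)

S = 1150/2.80² = 146.7 W m⁻².
T_eq = [S(1−A)/(4σ)]^(1/4) = [146.7×0.87/(4×5.67×10⁻⁸)]^(1/4) = 154.0 K.
ΔT = T_surf − T_eq = 249 − 154.0.

ΔT ≈ 95.0 K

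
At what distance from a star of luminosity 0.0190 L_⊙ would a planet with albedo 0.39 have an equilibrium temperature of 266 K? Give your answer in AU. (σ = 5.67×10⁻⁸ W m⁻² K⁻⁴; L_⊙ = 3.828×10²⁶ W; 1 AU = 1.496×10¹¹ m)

d ≈ 0.118 AU

L = 0.0190 × 3.828×10²⁶ = 7.27×10²⁴ W.
From T_eq⁴ = L(1−A)/(16πσd²): d = √[L(1−A)/(16πσT_eq⁴)].
d = √[7.27×10²⁴ × 0.61 / (16π × 5.67×10⁻⁸ × (266)⁴)] = 1.76×10¹⁰ m = 0.118 AU.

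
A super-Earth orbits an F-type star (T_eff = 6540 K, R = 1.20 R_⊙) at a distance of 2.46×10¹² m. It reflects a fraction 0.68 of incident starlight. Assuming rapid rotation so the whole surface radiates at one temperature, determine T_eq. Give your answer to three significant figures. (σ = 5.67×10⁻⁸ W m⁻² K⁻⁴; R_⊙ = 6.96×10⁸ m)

T_eq ≈ 64.1 K

R_⋆ = 1.20 × 6.96×10⁸ = 8.35×10⁸ m.
L = 4πR_⋆²σT_⋆⁴ = 4π(8.35×10⁸)² × 5.67×10⁻⁸ × (6540)⁴ = 9.09×10²⁶ W.
S = L/(4πd²) = 12.0 W m⁻².
Energy balance: absorbed = emitted ⇒ πR²·S(1−A) = 4πR²·σT_eq⁴, so T_eq⁴ = S(1−A)/(4σ).
T_eq = [12.0 × 0.32 / (4 × 5.67×10⁻⁸)]^(1/4) = (1.69×10⁷)^(1/4) = 64.1 K.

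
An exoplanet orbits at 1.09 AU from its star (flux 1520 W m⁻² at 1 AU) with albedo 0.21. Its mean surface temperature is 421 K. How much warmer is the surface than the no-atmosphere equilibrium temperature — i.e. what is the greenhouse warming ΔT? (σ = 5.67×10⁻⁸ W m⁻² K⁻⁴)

S = 1520/1.09² = 1279 W m⁻².
T_eq = [S(1−A)/(4σ)]^(1/4) = [1279×0.79/(4×5.67×10⁻⁸)]^(1/4) = 258.4 K.
ΔT = T_surf − T_eq = 421 − 258.4.

ΔT ≈ 162.6 K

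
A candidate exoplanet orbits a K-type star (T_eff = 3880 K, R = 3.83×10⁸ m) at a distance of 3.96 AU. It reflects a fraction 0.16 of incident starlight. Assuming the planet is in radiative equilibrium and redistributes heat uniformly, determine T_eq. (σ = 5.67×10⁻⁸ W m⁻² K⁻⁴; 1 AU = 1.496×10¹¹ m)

T_eq ≈ 66.8 K

d = 3.96 AU = 5.92×10¹¹ m.
L = 4πR_⋆²σT_⋆⁴ = 4π(3.83×10⁸)² × 5.67×10⁻⁸ × (3880)⁴ = 2.37×10²⁵ W.
S = L/(4πd²) = 5.37 W m⁻².
Energy balance: absorbed = emitted ⇒ πR²·S(1−A) = 4πR²·σT_eq⁴, so T_eq⁴ = S(1−A)/(4σ).
T_eq = [5.37 × 0.84 / (4 × 5.67×10⁻⁸)]^(1/4) = (1.99×10⁷)^(1/4) = 66.8 K.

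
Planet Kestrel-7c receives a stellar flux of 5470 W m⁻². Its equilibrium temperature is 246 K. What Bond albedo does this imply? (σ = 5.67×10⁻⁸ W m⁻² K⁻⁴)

A ≈ 0.85

From T_eq⁴ = S(1−A)/(4σ): 1−A = 4σT_eq⁴/S.
1−A = 4 × 5.67×10⁻⁸ × (246)⁴ / 5470 = 0.152.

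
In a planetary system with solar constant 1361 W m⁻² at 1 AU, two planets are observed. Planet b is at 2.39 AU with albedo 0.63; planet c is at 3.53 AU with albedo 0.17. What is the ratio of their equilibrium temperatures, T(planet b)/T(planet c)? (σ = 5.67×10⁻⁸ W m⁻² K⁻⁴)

T_eq = [S₀(1−A)/(4σd²)]^(1/4), so T ∝ (1−A)^(1/4) / √d.
T₁ = [1361×0.37/(4×5.67×10⁻⁸×2.39²)]^(1/4) = 140.41 K.
T₂ = [1361×0.83/(4×5.67×10⁻⁸×3.53²)]^(1/4) = 141.40 K.

T₁/T₂ ≈ 0.993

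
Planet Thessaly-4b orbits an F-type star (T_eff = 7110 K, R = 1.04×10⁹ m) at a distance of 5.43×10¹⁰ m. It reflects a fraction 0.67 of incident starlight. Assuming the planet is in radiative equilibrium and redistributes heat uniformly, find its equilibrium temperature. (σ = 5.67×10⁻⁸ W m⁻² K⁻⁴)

L = 4πR_⋆²σT_⋆⁴ = 4π(1.04×10⁹)² × 5.67×10⁻⁸ × (7110)⁴ = 1.97×10²⁷ W.
S = L/(4πd²) = 5.32×10⁴ W m⁻².
Energy balance: absorbed = emitted ⇒ πR²·S(1−A) = 4πR²·σT_eq⁴, so T_eq⁴ = S(1−A)/(4σ).
T_eq = [5.32×10⁴ × 0.33 / (4 × 5.67×10⁻⁸)]^(1/4) = (7.73×10¹⁰)^(1/4) = 527 K.

T_eq ≈ 527 K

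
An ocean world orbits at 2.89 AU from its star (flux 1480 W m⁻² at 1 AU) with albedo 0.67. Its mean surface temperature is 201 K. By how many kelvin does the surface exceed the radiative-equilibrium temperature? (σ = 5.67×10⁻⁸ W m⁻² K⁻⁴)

S = 1480/2.89² = 177.2 W m⁻².
T_eq = [S(1−A)/(4σ)]^(1/4) = [177.2×0.33/(4×5.67×10⁻⁸)]^(1/4) = 126.7 K.
ΔT = T_surf − T_eq = 201 − 126.7.

ΔT ≈ 74.3 K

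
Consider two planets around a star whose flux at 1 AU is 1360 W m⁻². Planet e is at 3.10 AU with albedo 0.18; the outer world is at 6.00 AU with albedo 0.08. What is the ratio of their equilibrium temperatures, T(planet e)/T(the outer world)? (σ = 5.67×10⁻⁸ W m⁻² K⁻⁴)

T₁/T₂ ≈ 1.352

T_eq = [S₀(1−A)/(4σd²)]^(1/4), so T ∝ (1−A)^(1/4) / √d.
T₁ = [1360×0.82/(4×5.67×10⁻⁸×3.10²)]^(1/4) = 150.40 K.
T₂ = [1360×0.92/(4×5.67×10⁻⁸×6.00²)]^(1/4) = 111.26 K.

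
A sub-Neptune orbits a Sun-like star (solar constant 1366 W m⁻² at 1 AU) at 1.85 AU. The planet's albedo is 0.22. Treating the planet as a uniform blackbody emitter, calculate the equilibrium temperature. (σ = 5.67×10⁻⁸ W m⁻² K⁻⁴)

T_eq ≈ 192 K

Flux at 1.85 AU: S = 1366/1.85² = 399 W m⁻².
Energy balance: absorbed = emitted ⇒ πR²·S(1−A) = 4πR²·σT_eq⁴, so T_eq⁴ = S(1−A)/(4σ).
T_eq = [399 × 0.78 / (4 × 5.67×10⁻⁸)]^(1/4) = (1.37×10⁹)^(1/4) = 192 K.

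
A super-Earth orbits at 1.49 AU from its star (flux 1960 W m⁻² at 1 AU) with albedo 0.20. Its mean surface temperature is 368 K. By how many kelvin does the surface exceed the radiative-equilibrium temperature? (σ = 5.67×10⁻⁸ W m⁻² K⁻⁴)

ΔT ≈ 131.8 K

S = 1960/1.49² = 882.8 W m⁻².
T_eq = [S(1−A)/(4σ)]^(1/4) = [882.8×0.80/(4×5.67×10⁻⁸)]^(1/4) = 236.2 K.
ΔT = T_surf − T_eq = 368 − 236.2.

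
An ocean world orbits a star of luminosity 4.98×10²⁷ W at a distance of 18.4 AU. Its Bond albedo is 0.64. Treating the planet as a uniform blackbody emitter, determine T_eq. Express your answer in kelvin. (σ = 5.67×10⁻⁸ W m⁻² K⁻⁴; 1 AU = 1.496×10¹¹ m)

d = 18.4 AU = 2.75×10¹² m.
Flux: S = L/(4πd²) = 4.98×10²⁷/(4π×(2.75×10¹²)²) = 52.3 W m⁻².
Energy balance: absorbed = emitted ⇒ πR²·S(1−A) = 4πR²·σT_eq⁴, so T_eq⁴ = S(1−A)/(4σ).
T_eq = [52.3 × 0.36 / (4 × 5.67×10⁻⁸)]^(1/4) = (8.30×10⁷)^(1/4) = 95.5 K.

T_eq ≈ 95.5 K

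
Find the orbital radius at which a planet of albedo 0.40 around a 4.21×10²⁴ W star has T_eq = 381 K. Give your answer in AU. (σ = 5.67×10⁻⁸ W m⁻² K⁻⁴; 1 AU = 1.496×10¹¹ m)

d ≈ 0.0434 AU

From T_eq⁴ = L(1−A)/(16πσd²): d = √[L(1−A)/(16πσT_eq⁴)].
d = √[4.21×10²⁴ × 0.60 / (16π × 5.67×10⁻⁸ × (381)⁴)] = 6.49×10⁹ m = 0.0434 AU.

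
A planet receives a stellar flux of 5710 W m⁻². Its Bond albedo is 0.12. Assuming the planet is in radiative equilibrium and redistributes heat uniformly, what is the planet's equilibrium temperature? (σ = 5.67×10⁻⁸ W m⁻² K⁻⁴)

Energy balance: absorbed = emitted ⇒ πR²·S(1−A) = 4πR²·σT_eq⁴, so T_eq⁴ = S(1−A)/(4σ).
T_eq = [5710 × 0.88 / (4 × 5.67×10⁻⁸)]^(1/4) = (2.22×10¹⁰)^(1/4) = 386 K.

T_eq ≈ 386 K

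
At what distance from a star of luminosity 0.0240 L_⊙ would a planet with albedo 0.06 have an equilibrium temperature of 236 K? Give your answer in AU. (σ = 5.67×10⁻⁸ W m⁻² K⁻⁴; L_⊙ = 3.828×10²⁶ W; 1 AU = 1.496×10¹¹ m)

d ≈ 0.209 AU

L = 0.0240 × 3.828×10²⁶ = 9.19×10²⁴ W.
From T_eq⁴ = L(1−A)/(16πσd²): d = √[L(1−A)/(16πσT_eq⁴)].
d = √[9.19×10²⁴ × 0.94 / (16π × 5.67×10⁻⁸ × (236)⁴)] = 3.13×10¹⁰ m = 0.209 AU.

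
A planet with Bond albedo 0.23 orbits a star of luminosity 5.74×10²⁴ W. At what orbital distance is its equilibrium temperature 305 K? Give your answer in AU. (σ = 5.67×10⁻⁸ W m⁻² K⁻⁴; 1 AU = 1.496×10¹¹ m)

d ≈ 0.0895 AU

From T_eq⁴ = L(1−A)/(16πσd²): d = √[L(1−A)/(16πσT_eq⁴)].
d = √[5.74×10²⁴ × 0.77 / (16π × 5.67×10⁻⁸ × (305)⁴)] = 1.34×10¹⁰ m = 0.0895 AU.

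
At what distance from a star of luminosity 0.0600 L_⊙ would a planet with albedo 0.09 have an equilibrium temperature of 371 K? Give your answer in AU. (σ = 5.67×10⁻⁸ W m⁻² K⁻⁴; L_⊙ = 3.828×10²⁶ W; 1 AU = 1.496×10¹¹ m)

L = 0.0600 × 3.828×10²⁶ = 2.30×10²⁵ W.
From T_eq⁴ = L(1−A)/(16πσd²): d = √[L(1−A)/(16πσT_eq⁴)].
d = √[2.30×10²⁵ × 0.91 / (16π × 5.67×10⁻⁸ × (371)⁴)] = 1.97×10¹⁰ m = 0.132 AU.

d ≈ 0.132 AU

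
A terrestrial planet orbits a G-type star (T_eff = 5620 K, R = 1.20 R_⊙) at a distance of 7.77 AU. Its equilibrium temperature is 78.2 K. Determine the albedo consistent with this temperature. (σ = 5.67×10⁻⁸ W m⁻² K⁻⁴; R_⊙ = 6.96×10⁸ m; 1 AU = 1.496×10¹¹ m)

A ≈ 0.71

R_⋆ = 1.20 × 6.96×10⁸ = 8.35×10⁸ m.
d = 7.77 AU = 1.16×10¹² m.
L = 4πR_⋆²σT_⋆⁴ = 4π(8.35×10⁸)² × 5.67×10⁻⁸ × (5620)⁴ = 4.96×10²⁶ W.
S = L/(4πd²) = 29.2 W m⁻².
From T_eq⁴ = S(1−A)/(4σ): 1−A = 4σT_eq⁴/S.
1−A = 4 × 5.67×10⁻⁸ × (78.2)⁴ / 29.2 = 0.290.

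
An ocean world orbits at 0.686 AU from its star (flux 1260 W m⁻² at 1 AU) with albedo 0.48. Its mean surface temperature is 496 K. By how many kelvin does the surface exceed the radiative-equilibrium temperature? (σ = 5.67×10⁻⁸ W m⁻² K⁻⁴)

ΔT ≈ 216.1 K

S = 1260/0.686² = 2677 W m⁻².
T_eq = [S(1−A)/(4σ)]^(1/4) = [2677×0.52/(4×5.67×10⁻⁸)]^(1/4) = 279.9 K.
ΔT = T_surf − T_eq = 496 − 279.9.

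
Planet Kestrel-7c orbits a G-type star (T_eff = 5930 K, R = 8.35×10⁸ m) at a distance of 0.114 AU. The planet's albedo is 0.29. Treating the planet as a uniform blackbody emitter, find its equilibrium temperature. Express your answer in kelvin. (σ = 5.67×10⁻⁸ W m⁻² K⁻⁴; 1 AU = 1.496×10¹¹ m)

d = 0.114 AU = 1.71×10¹⁰ m.
L = 4πR_⋆²σT_⋆⁴ = 4π(8.35×10⁸)² × 5.67×10⁻⁸ × (5930)⁴ = 6.14×10²⁶ W.
S = L/(4πd²) = 1.68×10⁵ W m⁻².
Energy balance: absorbed = emitted ⇒ πR²·S(1−A) = 4πR²·σT_eq⁴, so T_eq⁴ = S(1−A)/(4σ).
T_eq = [1.68×10⁵ × 0.71 / (4 × 5.67×10⁻⁸)]^(1/4) = (5.26×10¹¹)^(1/4) = 852 K.

T_eq ≈ 852 K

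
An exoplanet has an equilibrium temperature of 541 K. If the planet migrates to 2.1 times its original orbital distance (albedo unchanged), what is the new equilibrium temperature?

T_eq ≈ 373 K

T_eq ∝ L^(1/4) · d^(−1/2).
T′ = 541 / 2.1^(1/2) = 373 K.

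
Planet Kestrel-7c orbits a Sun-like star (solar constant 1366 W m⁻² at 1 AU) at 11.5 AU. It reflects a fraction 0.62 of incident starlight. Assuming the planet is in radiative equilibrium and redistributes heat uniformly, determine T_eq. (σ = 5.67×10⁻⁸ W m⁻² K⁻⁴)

Flux at 11.5 AU: S = 1366/11.5² = 10.3 W m⁻².
Energy balance: absorbed = emitted ⇒ πR²·S(1−A) = 4πR²·σT_eq⁴, so T_eq⁴ = S(1−A)/(4σ).
T_eq = [10.3 × 0.38 / (4 × 5.67×10⁻⁸)]^(1/4) = (1.73×10⁷)^(1/4) = 64.5 K.

T_eq ≈ 64.5 K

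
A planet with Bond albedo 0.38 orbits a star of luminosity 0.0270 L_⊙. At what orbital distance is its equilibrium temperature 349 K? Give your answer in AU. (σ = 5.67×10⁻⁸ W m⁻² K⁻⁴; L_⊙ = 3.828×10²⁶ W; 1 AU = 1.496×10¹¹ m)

L = 0.0270 × 3.828×10²⁶ = 1.03×10²⁵ W.
From T_eq⁴ = L(1−A)/(16πσd²): d = √[L(1−A)/(16πσT_eq⁴)].
d = √[1.03×10²⁵ × 0.62 / (16π × 5.67×10⁻⁸ × (349)⁴)] = 1.23×10¹⁰ m = 0.0823 AU.

d ≈ 0.0823 AU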